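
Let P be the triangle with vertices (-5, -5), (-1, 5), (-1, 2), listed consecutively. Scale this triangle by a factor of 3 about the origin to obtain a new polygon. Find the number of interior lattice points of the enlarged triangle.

Using the shoelace formula, 2A = |((-5)·5 − (-1)·(-5)) + ((-1)·2 − (-1)·5) + ((-1)·(-5) − (-5)·2)| = 12, so the area is 6.
Summing gcd(|Δx|,|Δy|) over the edges gives the boundary count: gcd(4,10) + gcd(0,3) + gcd(4,7) = 2+3+1 = 6.
Scaling by 3 multiplies the area by 3² = 9 (so the new area is 54) and multiplies the boundary lattice-point count by 3, giving 18.
By Pick's theorem, the interior count of the dilated polygon is 54 − 18/2 + 1 = 46.

46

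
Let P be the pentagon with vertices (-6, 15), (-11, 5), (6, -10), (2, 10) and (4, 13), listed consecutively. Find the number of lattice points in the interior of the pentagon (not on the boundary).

204

The shoelace formula gives twice the area as |((-6)·5 − (-11)·15) + ((-11)·(-10) − 6·5) + (6·10 − 2·(-10)) + (2·13 − 4·10) + (4·15 − (-6)·13)| = 419, so the area is 209.5.
Along each edge there are gcd(|Δx|,|Δy|)+1 lattice points, so counting each shared vertex once the boundary has gcd(5,10) + gcd(17,15) + gcd(4,20) + gcd(2,3) + gcd(10,2) = 5+1+4+1+2 = 13.
Pick's theorem gives I = A − B/2 + 1 = 209.5 − 13/2 + 1 = 204.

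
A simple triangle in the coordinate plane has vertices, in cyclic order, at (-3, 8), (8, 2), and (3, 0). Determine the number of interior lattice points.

25

By the shoelace formula, twice the signed area is |[(-3)·2 − 8·8] + [8·0 − 3·2] + [3·8 − (-3)·0]| = 52, so the area is 26.
The number of boundary lattice points is Σ gcd(|Δx|,|Δy|) = gcd(11,6) + gcd(5,2) + gcd(6,8) = 1+1+2 = 4.
Pick's theorem gives I = A − B/2 + 1 = 26 − 4/2 + 1 = 25.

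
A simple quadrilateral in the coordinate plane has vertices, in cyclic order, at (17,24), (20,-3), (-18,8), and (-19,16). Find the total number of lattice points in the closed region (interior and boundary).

The shoelace formula gives twice the area as |[17·(-3) − 20·24] + [20·8 − (-18)·(-3)] + [(-18)·16 − (-19)·8] + [(-19)·24 − 17·16]| = 1289, so the area is 644.5.
The number of boundary lattice points is Σ gcd(|Δx|,|Δy|) = gcd(3,27) + gcd(38,11) + gcd(1,8) + gcd(36,8) = 3+1+1+4 = 9.
Pick's theorem gives I = A − B/2 + 1 = 644.5 − 9/2 + 1 = 641, so the closed region contains I + B = 641 + 9 = 650 lattice points.

650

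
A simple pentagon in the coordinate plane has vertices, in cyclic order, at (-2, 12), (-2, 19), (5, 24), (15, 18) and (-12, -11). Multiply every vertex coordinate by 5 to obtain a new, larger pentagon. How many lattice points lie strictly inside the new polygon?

6746

The shoelace formula gives twice the area as |((-2)·19 − (-2)·12) + ((-2)·24 − 5·19) + (5·18 − 15·24) + (15·(-11) − (-12)·18) + ((-12)·12 − (-2)·(-11))| = 542, so the area is 271.
Summing gcd(|Δx|,|Δy|) over the edges gives the boundary count: gcd(0,7) + gcd(7,5) + gcd(10,6) + gcd(27,29) + gcd(10,23) = 7+1+2+1+1 = 12.
Scaling by 5 multiplies the area by 5² = 25 (so the new area is 6775) and multiplies the boundary lattice-point count by 5, giving 60.
By Pick's theorem, the interior count of the dilated polygon is 6775 − 60/2 + 1 = 6746.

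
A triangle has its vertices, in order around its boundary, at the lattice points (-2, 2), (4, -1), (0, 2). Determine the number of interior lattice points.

The shoelace formula gives twice the area as |[(-2)·(-1) − 4·2] + [4·2 − 0·(-1)] + [0·2 − (-2)·2]| = 6, so the area is 3.
Along each edge there are gcd(|Δx|,|Δy|)+1 lattice points, so counting each shared vertex once the boundary has gcd(6,3) + gcd(4,3) + gcd(2,0) = 3+1+2 = 6.
By Pick's theorem A = I + B/2 − 1, so I = 3 − 6/2 + 1 = 1.

1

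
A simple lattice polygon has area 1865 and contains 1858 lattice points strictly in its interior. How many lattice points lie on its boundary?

Pick's theorem gives A = I + B/2 − 1, so B = 2(A − I + 1) = 2(1865 − 1858 + 1) = 16.

16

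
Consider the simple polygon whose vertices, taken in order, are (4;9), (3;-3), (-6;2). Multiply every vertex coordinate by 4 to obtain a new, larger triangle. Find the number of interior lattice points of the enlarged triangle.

By the shoelace formula, twice the signed area is |[4·(-3) − 3·9] + [3·2 − (-6)·(-3)] + [(-6)·9 − 4·2]| = 113, so the area is 56.5.
The number of boundary lattice points is Σ gcd(|Δx|,|Δy|) = gcd(1,12) + gcd(9,5) + gcd(10,7) = 1+1+1 = 3.
Scaling by 4 multiplies the area by 4² = 16 (so the new area is 904) and multiplies the boundary lattice-point count by 4, giving 12.
By Pick's theorem, the interior count of the dilated polygon is 904 − 12/2 + 1 = 899.

899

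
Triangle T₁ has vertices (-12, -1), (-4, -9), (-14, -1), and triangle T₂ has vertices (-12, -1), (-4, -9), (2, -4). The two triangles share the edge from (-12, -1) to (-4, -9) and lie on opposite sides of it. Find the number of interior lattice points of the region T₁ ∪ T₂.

50

The union is the simple quadrilateral with vertices (-12, -1), (-14, -1), (-4, -9), (2, -4) in order.
The shoelace formula gives twice the area as |[(-12)·(-1) − (-14)·(-1)] + [(-14)·(-9) − (-4)·(-1)] + [(-4)·(-4) − 2·(-9)] + [2·(-1) − (-12)·(-4)]| = 104, so the area is 52.
Along each edge there are gcd(|Δx|,|Δy|)+1 lattice points, so counting each shared vertex once the boundary has gcd(2,0) + gcd(10,8) + gcd(6,5) + gcd(14,3) = 2+2+1+1 = 6.
By Pick's theorem I = A − B/2 + 1 = 52 − 6/2 + 1 = 50.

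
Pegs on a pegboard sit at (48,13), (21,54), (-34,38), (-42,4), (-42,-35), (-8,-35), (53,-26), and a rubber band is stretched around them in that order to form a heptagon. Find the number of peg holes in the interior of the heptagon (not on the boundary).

By the shoelace formula, twice the signed area is |(48·54 − 21·13) + (21·38 − (-34)·54) + ((-34)·4 − (-42)·38) + ((-42)·(-35) − (-42)·4) + ((-42)·(-35) − (-8)·(-35)) + ((-8)·(-26) − 53·(-35)) + (53·13 − 48·(-26))| = 13241, so the area is 13241/2.
Summing gcd(|Δx|,|Δy|) over the edges gives the boundary count: gcd(27,41) + gcd(55,16) + gcd(8,34) + gcd(0,39) + gcd(34,0) + gcd(61,9) + gcd(5,39) = 1+1+2+39+34+1+1 = 79.
Pick's theorem gives I = A − B/2 + 1 = 13241/2 − 79/2 + 1 = 6582.

6582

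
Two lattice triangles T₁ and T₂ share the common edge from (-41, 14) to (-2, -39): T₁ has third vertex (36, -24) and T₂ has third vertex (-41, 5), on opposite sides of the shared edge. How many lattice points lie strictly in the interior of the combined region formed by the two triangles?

1470

The union is the simple quadrilateral with vertices (-41, 14), (36, -24), (-2, -39), (-41, 5) in order.
The shoelace formula gives twice the area as |((-41)·(-24) − 36·14) + (36·(-39) − (-2)·(-24)) + ((-2)·5 − (-41)·(-39)) + ((-41)·14 − (-41)·5)| = 2950, so the area is 1475.
Along each edge there are gcd(|Δx|,|Δy|)+1 lattice points, so counting each shared vertex once the boundary has gcd(77,38) + gcd(38,15) + gcd(39,44) + gcd(0,9) = 1+1+1+9 = 12.
By Pick's theorem I = A − B/2 + 1 = 1475 − 12/2 + 1 = 1470.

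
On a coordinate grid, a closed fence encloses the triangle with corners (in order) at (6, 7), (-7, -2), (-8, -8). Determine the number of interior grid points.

Using the shoelace formula, 2A = |(6·(-2) − (-7)·7) + ((-7)·(-8) − (-8)·(-2)) + ((-8)·7 − 6·(-8))| = 69, so the area is 34.5.
Summing gcd(|Δx|,|Δy|) over the edges gives the boundary count: gcd(13,9) + gcd(1,6) + gcd(14,15) = 1+1+1 = 3.
By Pick's theorem A = I + B/2 − 1, so I = 34.5 − 3/2 + 1 = 34.

34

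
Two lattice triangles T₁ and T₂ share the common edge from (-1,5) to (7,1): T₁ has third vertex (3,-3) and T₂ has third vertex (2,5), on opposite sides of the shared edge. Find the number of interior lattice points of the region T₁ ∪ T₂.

The union is the simple quadrilateral with vertices (-1,5), (3,-3), (7,1), (2,5) in order.
The shoelace formula gives twice the area as |[(-1)·(-3) − 3·5] + [3·1 − 7·(-3)] + [7·5 − 2·1] + [2·5 − (-1)·5]| = 60, so the area is 30.
The number of boundary lattice points is Σ gcd(|Δx|,|Δy|) = gcd(4,8) + gcd(4,4) + gcd(5,4) + gcd(3,0) = 4+4+1+3 = 12.
By Pick's theorem I = A − B/2 + 1 = 30 − 12/2 + 1 = 25.

25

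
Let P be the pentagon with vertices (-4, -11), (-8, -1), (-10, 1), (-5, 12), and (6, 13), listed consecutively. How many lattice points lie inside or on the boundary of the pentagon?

189

The shoelace formula gives twice the area as |[(-4)·(-1) − (-8)·(-11)] + [(-8)·1 − (-10)·(-1)] + [(-10)·12 − (-5)·1] + [(-5)·13 − 6·12] + [6·(-11) − (-4)·13]| = 368, so the area is 184.
Summing gcd(|Δx|,|Δy|) over the edges gives the boundary count: gcd(4,10) + gcd(2,2) + gcd(5,11) + gcd(11,1) + gcd(10,24) = 2+2+1+1+2 = 8.
Pick's theorem gives I = A − B/2 + 1 = 184 − 8/2 + 1 = 181, so the closed region contains I + B = 181 + 8 = 189 lattice points.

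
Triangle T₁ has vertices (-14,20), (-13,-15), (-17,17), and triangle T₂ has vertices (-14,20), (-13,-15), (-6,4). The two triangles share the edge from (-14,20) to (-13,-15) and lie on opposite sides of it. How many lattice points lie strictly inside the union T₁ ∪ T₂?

The union is the simple quadrilateral with vertices (-14,20), (-17,17), (-13,-15), (-6,4) in order.
Using the shoelace formula, 2A = |[(-14)·17 − (-17)·20] + [(-17)·(-15) − (-13)·17] + [(-13)·4 − (-6)·(-15)] + [(-6)·20 − (-14)·4]| = 372, so the area is 186.
Along each edge there are gcd(|Δx|,|Δy|)+1 lattice points, so counting each shared vertex once the boundary has gcd(3,3) + gcd(4,32) + gcd(7,19) + gcd(8,16) = 3+4+1+8 = 16.
By Pick's theorem I = A − B/2 + 1 = 186 − 16/2 + 1 = 179.

179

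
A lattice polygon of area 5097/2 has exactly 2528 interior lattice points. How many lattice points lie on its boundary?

Pick's theorem gives A = I + B/2 − 1, so B = 2(A − I + 1) = 2(5097/2 − 2528 + 1) = 43.

43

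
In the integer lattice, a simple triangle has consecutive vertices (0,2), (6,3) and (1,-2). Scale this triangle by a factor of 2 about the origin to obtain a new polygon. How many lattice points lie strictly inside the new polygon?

44

By the shoelace formula, twice the signed area is |[0·3 − 6·2] + [6·(-2) − 1·3] + [1·2 − 0·(-2)]| = 25, so the area is 12.5.
Along each edge there are gcd(|Δx|,|Δy|)+1 lattice points, so counting each shared vertex once the boundary has gcd(6,1) + gcd(5,5) + gcd(1,4) = 1+5+1 = 7.
Scaling by 2 multiplies the area by 2² = 4 (so the new area is 50) and multiplies the boundary lattice-point count by 2, giving 14.
By Pick's theorem, the interior count of the dilated polygon is 50 − 14/2 + 1 = 44.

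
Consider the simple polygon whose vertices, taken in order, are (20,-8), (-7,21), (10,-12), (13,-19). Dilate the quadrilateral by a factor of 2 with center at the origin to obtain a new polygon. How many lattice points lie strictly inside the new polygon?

957

By the shoelace formula, twice the signed area is |(20·21 − (-7)·(-8)) + ((-7)·(-12) − 10·21) + (10·(-19) − 13·(-12)) + (13·(-8) − 20·(-19))| = 480, so the area is 240.
The number of boundary lattice points is Σ gcd(|Δx|,|Δy|) = gcd(27,29) + gcd(17,33) + gcd(3,7) + gcd(7,11) = 1+1+1+1 = 4.
Scaling by 2 multiplies the area by 2² = 4 (so the new area is 960) and multiplies the boundary lattice-point count by 2, giving 8.
By Pick's theorem, the interior count of the dilated polygon is 960 − 8/2 + 1 = 957.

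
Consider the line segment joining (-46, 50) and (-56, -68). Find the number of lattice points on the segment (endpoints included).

3

The number of lattice points on a segment between lattice points is gcd(|Δx|,|Δy|) + 1 = gcd(10,118) + 1 = 2 + 1 = 3.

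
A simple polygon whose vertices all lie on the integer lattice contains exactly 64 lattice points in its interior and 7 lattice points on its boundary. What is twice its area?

Pick's theorem states A = I + B/2 − 1, so A = 64 + 7/2 − 1 = 133/2.
Hence 2A = 133.

133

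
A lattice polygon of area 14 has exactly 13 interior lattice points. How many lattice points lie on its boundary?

Pick's theorem gives A = I + B/2 − 1, so B = 2(A − I + 1) = 2(14 − 13 + 1) = 4.

4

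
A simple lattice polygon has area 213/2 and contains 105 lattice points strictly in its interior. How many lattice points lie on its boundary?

5

Pick's theorem gives A = I + B/2 − 1, so B = 2(A − I + 1) = 2(213/2 − 105 + 1) = 5.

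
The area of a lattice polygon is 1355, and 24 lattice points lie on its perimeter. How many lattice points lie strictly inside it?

1344

Pick's theorem A = I + B/2 − 1 rearranges to I = A − B/2 + 1 = 1355 − 24/2 + 1 = 1344.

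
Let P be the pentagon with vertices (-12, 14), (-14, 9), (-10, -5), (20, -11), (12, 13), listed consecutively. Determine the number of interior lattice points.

579

Using the shoelace formula, 2A = |[(-12)·9 − (-14)·14] + [(-14)·(-5) − (-10)·9] + [(-10)·(-11) − 20·(-5)] + [20·13 − 12·(-11)] + [12·14 − (-12)·13]| = 1174, so the area is 587.
Along each edge there are gcd(|Δx|,|Δy|)+1 lattice points, so counting each shared vertex once the boundary has gcd(2,5) + gcd(4,14) + gcd(30,6) + gcd(8,24) + gcd(24,1) = 1+2+6+8+1 = 18.
Pick's theorem gives I = A − B/2 + 1 = 587 − 18/2 + 1 = 579.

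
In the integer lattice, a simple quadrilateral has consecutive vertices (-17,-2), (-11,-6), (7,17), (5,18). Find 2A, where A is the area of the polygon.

By the shoelace formula, twice the signed area is |[(-17)·(-6) − (-11)·(-2)] + [(-11)·17 − 7·(-6)] + [7·18 − 5·17] + [5·(-2) − (-17)·18]| = 272, so the area is 136.

272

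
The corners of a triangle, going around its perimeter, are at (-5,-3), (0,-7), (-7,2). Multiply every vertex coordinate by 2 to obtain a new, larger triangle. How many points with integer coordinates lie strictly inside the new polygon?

The shoelace formula gives twice the area as |((-5)·(-7) − 0·(-3)) + (0·2 − (-7)·(-7)) + ((-7)·(-3) − (-5)·2)| = 17, so the area is 17/2.
Along each edge there are gcd(|Δx|,|Δy|)+1 lattice points, so counting each shared vertex once the boundary has gcd(5,4) + gcd(7,9) + gcd(2,5) = 1+1+1 = 3.
Scaling by 2 multiplies the area by 2² = 4 (so the new area is 34) and multiplies the boundary lattice-point count by 2, giving 6.
By Pick's theorem, the interior count of the dilated polygon is 34 − 6/2 + 1 = 32.

32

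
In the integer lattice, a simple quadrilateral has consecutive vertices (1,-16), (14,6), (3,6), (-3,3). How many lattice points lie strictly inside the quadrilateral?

177

By the shoelace formula, twice the signed area is |(1·6 − 14·(-16)) + (14·6 − 3·6) + (3·3 − (-3)·6) + ((-3)·(-16) − 1·3)| = 368, so the area is 184.
Along each edge there are gcd(|Δx|,|Δy|)+1 lattice points, so counting each shared vertex once the boundary has gcd(13,22) + gcd(11,0) + gcd(6,3) + gcd(4,19) = 1+11+3+1 = 16.
Pick's theorem gives I = A − B/2 + 1 = 184 − 16/2 + 1 = 177.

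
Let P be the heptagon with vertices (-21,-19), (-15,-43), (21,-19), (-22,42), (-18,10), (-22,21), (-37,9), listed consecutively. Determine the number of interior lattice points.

2045

By the shoelace formula, twice the signed area is |[(-21)·(-43) − (-15)·(-19)] + [(-15)·(-19) − 21·(-43)] + [21·42 − (-22)·(-19)] + [(-22)·10 − (-18)·42] + [(-18)·21 − (-22)·10] + [(-22)·9 − (-37)·21] + [(-37)·(-19) − (-21)·9]| = 4119, so the area is 2059.5.
Summing gcd(|Δx|,|Δy|) over the edges gives the boundary count: gcd(6,24) + gcd(36,24) + gcd(43,61) + gcd(4,32) + gcd(4,11) + gcd(15,12) + gcd(16,28) = 6+12+1+4+1+3+4 = 31.
Pick's theorem gives I = A − B/2 + 1 = 2059.5 − 31/2 + 1 = 2045.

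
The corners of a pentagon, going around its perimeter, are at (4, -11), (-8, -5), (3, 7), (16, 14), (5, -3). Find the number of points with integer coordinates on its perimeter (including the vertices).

Summing gcd(|Δx|,|Δy|) over the edges gives the boundary count: gcd(12,6) + gcd(11,12) + gcd(13,7) + gcd(11,17) + gcd(1,8) = 6+1+1+1+1 = 10.

10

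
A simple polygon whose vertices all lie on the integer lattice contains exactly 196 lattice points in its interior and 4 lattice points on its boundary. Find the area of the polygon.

Pick's theorem states A = I + B/2 − 1, so A = 196 + 4/2 − 1 = 197.

197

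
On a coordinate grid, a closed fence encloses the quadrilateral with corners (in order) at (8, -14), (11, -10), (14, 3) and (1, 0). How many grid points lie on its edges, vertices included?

Along each edge there are gcd(|Δx|,|Δy|)+1 lattice points, so counting each shared vertex once the boundary has gcd(3,4) + gcd(3,13) + gcd(13,3) + gcd(7,14) = 1+1+1+7 = 10.

10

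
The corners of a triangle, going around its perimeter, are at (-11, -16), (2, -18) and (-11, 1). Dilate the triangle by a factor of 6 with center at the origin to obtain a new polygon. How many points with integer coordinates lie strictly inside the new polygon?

3922

The shoelace formula gives twice the area as |((-11)·(-18) − 2·(-16)) + (2·1 − (-11)·(-18)) + ((-11)·(-16) − (-11)·1)| = 221, so the area is 110.5.
Summing gcd(|Δx|,|Δy|) over the edges gives the boundary count: gcd(13,2) + gcd(13,19) + gcd(0,17) = 1+1+17 = 19.
Scaling by 6 multiplies the area by 6² = 36 (so the new area is 3978) and multiplies the boundary lattice-point count by 6, giving 114.
By Pick's theorem, the interior count of the dilated polygon is 3978 − 114/2 + 1 = 3922.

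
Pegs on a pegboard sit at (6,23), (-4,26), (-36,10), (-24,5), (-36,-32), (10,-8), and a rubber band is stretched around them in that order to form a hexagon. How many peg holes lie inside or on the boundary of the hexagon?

Using the shoelace formula, 2A = |[6·26 − (-4)·23] + [(-4)·10 − (-36)·26] + [(-36)·5 − (-24)·10] + [(-24)·(-32) − (-36)·5] + [(-36)·(-8) − 10·(-32)] + [10·23 − 6·(-8)]| = 3038, so the area is 1519.
Along each edge there are gcd(|Δx|,|Δy|)+1 lattice points, so counting each shared vertex once the boundary has gcd(10,3) + gcd(32,16) + gcd(12,5) + gcd(12,37) + gcd(46,24) + gcd(4,31) = 1+16+1+1+2+1 = 22.
Pick's theorem gives I = A − B/2 + 1 = 1519 − 22/2 + 1 = 1509, so the closed region contains I + B = 1509 + 22 = 1531 lattice points.

1531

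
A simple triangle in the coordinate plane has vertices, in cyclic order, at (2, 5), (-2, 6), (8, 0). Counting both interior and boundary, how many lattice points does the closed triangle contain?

The shoelace formula gives twice the area as |[2·6 − (-2)·5] + [(-2)·0 − 8·6] + [8·5 − 2·0]| = 14, so the area is 7.
Along each edge there are gcd(|Δx|,|Δy|)+1 lattice points, so counting each shared vertex once the boundary has gcd(4,1) + gcd(10,6) + gcd(6,5) = 1+2+1 = 4.
Pick's theorem gives I = A − B/2 + 1 = 7 − 4/2 + 1 = 6, so the closed region contains I + B = 6 + 4 = 10 lattice points.

10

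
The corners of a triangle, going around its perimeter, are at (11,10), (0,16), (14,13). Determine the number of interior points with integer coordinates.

24

Using the shoelace formula, 2A = |[11·16 − 0·10] + [0·13 − 14·16] + [14·10 − 11·13]| = 51, so the area is 25.5.
Summing gcd(|Δx|,|Δy|) over the edges gives the boundary count: gcd(11,6) + gcd(14,3) + gcd(3,3) = 1+1+3 = 5.
Pick's theorem gives I = A − B/2 + 1 = 25.5 − 5/2 + 1 = 24.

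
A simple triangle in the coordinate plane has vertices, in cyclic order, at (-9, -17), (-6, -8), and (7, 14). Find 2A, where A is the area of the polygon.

Using the shoelace formula, 2A = |[(-9)·(-8) − (-6)·(-17)] + [(-6)·14 − 7·(-8)] + [7·(-17) − (-9)·14]| = 51, so the area is 51/2.

51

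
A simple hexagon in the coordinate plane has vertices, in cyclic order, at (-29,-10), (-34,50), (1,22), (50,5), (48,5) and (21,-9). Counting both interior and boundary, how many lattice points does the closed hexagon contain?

2350

The shoelace formula gives twice the area as |((-29)·50 − (-34)·(-10)) + ((-34)·22 − 1·50) + (1·5 − 50·22) + (50·5 − 48·5) + (48·(-9) − 21·5) + (21·(-10) − (-29)·(-9))| = 4681, so the area is 2340.5.
Summing gcd(|Δx|,|Δy|) over the edges gives the boundary count: gcd(5,60) + gcd(35,28) + gcd(49,17) + gcd(2,0) + gcd(27,14) + gcd(50,1) = 5+7+1+2+1+1 = 17.
Pick's theorem gives I = A − B/2 + 1 = 2340.5 − 17/2 + 1 = 2333, so the closed region contains I + B = 2333 + 17 = 2350 lattice points.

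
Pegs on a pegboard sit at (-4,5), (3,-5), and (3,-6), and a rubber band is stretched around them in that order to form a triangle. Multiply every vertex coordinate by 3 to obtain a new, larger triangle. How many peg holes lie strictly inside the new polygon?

By the shoelace formula, twice the signed area is |((-4)·(-5) − 3·5) + (3·(-6) − 3·(-5)) + (3·5 − (-4)·(-6))| = 7, so the area is 7/2.
Along each edge there are gcd(|Δx|,|Δy|)+1 lattice points, so counting each shared vertex once the boundary has gcd(7,10) + gcd(0,1) + gcd(7,11) = 1+1+1 = 3.
Scaling by 3 multiplies the area by 3² = 9 (so the new area is 63/2) and multiplies the boundary lattice-point count by 3, giving 9.
By Pick's theorem, the interior count of the dilated polygon is 63/2 − 9/2 + 1 = 28.

28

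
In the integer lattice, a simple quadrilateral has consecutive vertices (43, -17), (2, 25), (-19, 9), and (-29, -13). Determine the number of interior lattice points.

By the shoelace formula, twice the signed area is |[43·25 − 2·(-17)] + [2·9 − (-19)·25] + [(-19)·(-13) − (-29)·9] + [(-29)·(-17) − 43·(-13)]| = 3162, so the area is 1581.
Summing gcd(|Δx|,|Δy|) over the edges gives the boundary count: gcd(41,42) + gcd(21,16) + gcd(10,22) + gcd(72,4) = 1+1+2+4 = 8.
Pick's theorem gives I = A − B/2 + 1 = 1581 − 8/2 + 1 = 1578.

1578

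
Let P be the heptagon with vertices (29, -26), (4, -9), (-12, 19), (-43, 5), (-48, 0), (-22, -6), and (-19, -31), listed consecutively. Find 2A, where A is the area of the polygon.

By the shoelace formula, twice the signed area is |(29·(-9) − 4·(-26)) + (4·19 − (-12)·(-9)) + ((-12)·5 − (-43)·19) + ((-43)·0 − (-48)·5) + ((-48)·(-6) − (-22)·0) + ((-22)·(-31) − (-19)·(-6)) + ((-19)·(-26) − 29·(-31))| = 3057, so the area is 3057/2.

3057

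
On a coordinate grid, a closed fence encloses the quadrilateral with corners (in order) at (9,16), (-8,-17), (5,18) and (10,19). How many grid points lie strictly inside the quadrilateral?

Using the shoelace formula, 2A = |[9·(-17) − (-8)·16] + [(-8)·18 − 5·(-17)] + [5·19 − 10·18] + [10·16 − 9·19]| = 180, so the area is 90.
The number of boundary lattice points is Σ gcd(|Δx|,|Δy|) = gcd(17,33) + gcd(13,35) + gcd(5,1) + gcd(1,3) = 1+1+1+1 = 4.
Pick's theorem gives I = A − B/2 + 1 = 90 − 4/2 + 1 = 89.

89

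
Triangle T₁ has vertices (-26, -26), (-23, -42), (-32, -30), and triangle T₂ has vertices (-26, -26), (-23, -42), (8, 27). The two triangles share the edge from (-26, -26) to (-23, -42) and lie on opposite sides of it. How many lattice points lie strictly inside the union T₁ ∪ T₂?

403

The union is the simple quadrilateral with vertices (-26, -26), (-32, -30), (-23, -42), (8, 27) in order.
The shoelace formula gives twice the area as |((-26)·(-30) − (-32)·(-26)) + ((-32)·(-42) − (-23)·(-30)) + ((-23)·27 − 8·(-42)) + (8·(-26) − (-26)·27)| = 811, so the area is 405.5.
Summing gcd(|Δx|,|Δy|) over the edges gives the boundary count: gcd(6,4) + gcd(9,12) + gcd(31,69) + gcd(34,53) = 2+3+1+1 = 7.
By Pick's theorem I = A − B/2 + 1 = 405.5 − 7/2 + 1 = 403.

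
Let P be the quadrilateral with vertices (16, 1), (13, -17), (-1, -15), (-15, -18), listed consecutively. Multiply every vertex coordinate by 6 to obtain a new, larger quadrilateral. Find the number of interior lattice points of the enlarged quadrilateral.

7738

By the shoelace formula, twice the signed area is |[16·(-17) − 13·1] + [13·(-15) − (-1)·(-17)] + [(-1)·(-18) − (-15)·(-15)] + [(-15)·1 − 16·(-18)]| = 431, so the area is 431/2.
Along each edge there are gcd(|Δx|,|Δy|)+1 lattice points, so counting each shared vertex once the boundary has gcd(3,18) + gcd(14,2) + gcd(14,3) + gcd(31,19) = 3+2+1+1 = 7.
Scaling by 6 multiplies the area by 6² = 36 (so the new area is 7758) and multiplies the boundary lattice-point count by 6, giving 42.
By Pick's theorem, the interior count of the dilated polygon is 7758 − 42/2 + 1 = 7738.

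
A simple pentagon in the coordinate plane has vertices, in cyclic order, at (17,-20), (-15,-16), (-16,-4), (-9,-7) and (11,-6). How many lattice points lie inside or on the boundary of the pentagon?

By the shoelace formula, twice the signed area is |[17·(-16) − (-15)·(-20)] + [(-15)·(-4) − (-16)·(-16)] + [(-16)·(-7) − (-9)·(-4)] + [(-9)·(-6) − 11·(-7)] + [11·(-20) − 17·(-6)]| = 679, so the area is 679/2.
Summing gcd(|Δx|,|Δy|) over the edges gives the boundary count: gcd(32,4) + gcd(1,12) + gcd(7,3) + gcd(20,1) + gcd(6,14) = 4+1+1+1+2 = 9.
Pick's theorem gives I = A − B/2 + 1 = 679/2 − 9/2 + 1 = 336, so the closed region contains I + B = 336 + 9 = 345 lattice points.

345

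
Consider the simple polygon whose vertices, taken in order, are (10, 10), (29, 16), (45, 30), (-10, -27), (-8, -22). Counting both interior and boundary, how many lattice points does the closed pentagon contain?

380

The shoelace formula gives twice the area as |[10·16 − 29·10] + [29·30 − 45·16] + [45·(-27) − (-10)·30] + [(-10)·(-22) − (-8)·(-27)] + [(-8)·10 − 10·(-22)]| = 751, so the area is 751/2.
Along each edge there are gcd(|Δx|,|Δy|)+1 lattice points, so counting each shared vertex once the boundary has gcd(19,6) + gcd(16,14) + gcd(55,57) + gcd(2,5) + gcd(18,32) = 1+2+1+1+2 = 7.
Pick's theorem gives I = A − B/2 + 1 = 751/2 − 7/2 + 1 = 373, so the closed region contains I + B = 373 + 7 = 380 lattice points.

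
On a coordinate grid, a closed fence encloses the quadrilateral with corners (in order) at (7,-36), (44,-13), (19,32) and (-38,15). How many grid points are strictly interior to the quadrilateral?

2952

Using the shoelace formula, 2A = |(7·(-13) − 44·(-36)) + (44·32 − 19·(-13)) + (19·15 − (-38)·32) + ((-38)·(-36) − 7·15)| = 5912, so the area is 2956.
The number of boundary lattice points is Σ gcd(|Δx|,|Δy|) = gcd(37,23) + gcd(25,45) + gcd(57,17) + gcd(45,51) = 1+5+1+3 = 10.
Pick's theorem gives I = A − B/2 + 1 = 2956 − 10/2 + 1 = 2952.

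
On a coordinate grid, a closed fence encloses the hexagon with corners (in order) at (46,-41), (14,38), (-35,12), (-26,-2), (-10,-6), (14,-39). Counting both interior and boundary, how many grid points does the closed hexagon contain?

By the shoelace formula, twice the signed area is |[46·38 − 14·(-41)] + [14·12 − (-35)·38] + [(-35)·(-2) − (-26)·12] + [(-26)·(-6) − (-10)·(-2)] + [(-10)·(-39) − 14·(-6)] + [14·(-41) − 46·(-39)]| = 6032, so the area is 3016.
Along each edge there are gcd(|Δx|,|Δy|)+1 lattice points, so counting each shared vertex once the boundary has gcd(32,79) + gcd(49,26) + gcd(9,14) + gcd(16,4) + gcd(24,33) + gcd(32,2) = 1+1+1+4+3+2 = 12.
Pick's theorem gives I = A − B/2 + 1 = 3016 − 12/2 + 1 = 3011, so the closed region contains I + B = 3011 + 12 = 3023 lattice points.

3023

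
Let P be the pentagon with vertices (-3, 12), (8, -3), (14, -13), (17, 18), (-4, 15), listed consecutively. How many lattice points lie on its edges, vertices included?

Along each edge there are gcd(|Δx|,|Δy|)+1 lattice points, so counting each shared vertex once the boundary has gcd(11,15) + gcd(6,10) + gcd(3,31) + gcd(21,3) + gcd(1,3) = 1+2+1+3+1 = 8.

8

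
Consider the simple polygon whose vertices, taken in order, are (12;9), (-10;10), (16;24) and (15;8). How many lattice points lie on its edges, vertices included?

The number of boundary lattice points is Σ gcd(|Δx|,|Δy|) = gcd(22,1) + gcd(26,14) + gcd(1,16) + gcd(3,1) = 1+2+1+1 = 5.

5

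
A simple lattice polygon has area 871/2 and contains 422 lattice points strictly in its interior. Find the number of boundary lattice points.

Pick's theorem gives A = I + B/2 − 1, so B = 2(A − I + 1) = 2(871/2 − 422 + 1) = 29.

29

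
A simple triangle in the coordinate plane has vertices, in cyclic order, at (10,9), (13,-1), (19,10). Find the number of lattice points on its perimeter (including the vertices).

3

Along each edge there are gcd(|Δx|,|Δy|)+1 lattice points, so counting each shared vertex once the boundary has gcd(3,10) + gcd(6,11) + gcd(9,1) = 1+1+1 = 3.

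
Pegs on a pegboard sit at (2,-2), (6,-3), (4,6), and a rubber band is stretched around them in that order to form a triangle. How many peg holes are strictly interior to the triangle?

16

The shoelace formula gives twice the area as |[2·(-3) − 6·(-2)] + [6·6 − 4·(-3)] + [4·(-2) − 2·6]| = 34, so the area is 17.
Summing gcd(|Δx|,|Δy|) over the edges gives the boundary count: gcd(4,1) + gcd(2,9) + gcd(2,8) = 1+1+2 = 4.
By Pick's theorem A = I + B/2 − 1, so I = 17 − 4/2 + 1 = 16.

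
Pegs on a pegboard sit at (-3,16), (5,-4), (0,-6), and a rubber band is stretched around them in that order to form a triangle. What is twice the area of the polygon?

116

Using the shoelace formula, 2A = |[(-3)·(-4) − 5·16] + [5·(-6) − 0·(-4)] + [0·16 − (-3)·(-6)]| = 116, so the area is 58.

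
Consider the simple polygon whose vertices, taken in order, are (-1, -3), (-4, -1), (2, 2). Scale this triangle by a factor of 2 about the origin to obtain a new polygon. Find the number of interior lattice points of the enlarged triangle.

38

By the shoelace formula, twice the signed area is |[(-1)·(-1) − (-4)·(-3)] + [(-4)·2 − 2·(-1)] + [2·(-3) − (-1)·2]| = 21, so the area is 21/2.
Summing gcd(|Δx|,|Δy|) over the edges gives the boundary count: gcd(3,2) + gcd(6,3) + gcd(3,5) = 1+3+1 = 5.
Scaling by 2 multiplies the area by 2² = 4 (so the new area is 42) and multiplies the boundary lattice-point count by 2, giving 10.
By Pick's theorem, the interior count of the dilated polygon is 42 − 10/2 + 1 = 38.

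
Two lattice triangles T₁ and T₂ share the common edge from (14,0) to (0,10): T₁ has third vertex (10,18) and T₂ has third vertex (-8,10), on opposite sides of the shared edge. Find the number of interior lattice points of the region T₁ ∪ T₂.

140

The union is the simple quadrilateral with vertices (14,0), (10,18), (0,10), (-8,10) in order.
Using the shoelace formula, 2A = |[14·18 − 10·0] + [10·10 − 0·18] + [0·10 − (-8)·10] + [(-8)·0 − 14·10]| = 292, so the area is 146.
The number of boundary lattice points is Σ gcd(|Δx|,|Δy|) = gcd(4,18) + gcd(10,8) + gcd(8,0) + gcd(22,10) = 2+2+8+2 = 14.
By Pick's theorem I = A − B/2 + 1 = 146 − 14/2 + 1 = 140.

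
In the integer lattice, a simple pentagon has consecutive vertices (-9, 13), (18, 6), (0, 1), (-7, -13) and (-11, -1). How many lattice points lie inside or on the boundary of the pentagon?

284

By the shoelace formula, twice the signed area is |[(-9)·6 − 18·13] + [18·1 − 0·6] + [0·(-13) − (-7)·1] + [(-7)·(-1) − (-11)·(-13)] + [(-11)·13 − (-9)·(-1)]| = 551, so the area is 551/2.
Summing gcd(|Δx|,|Δy|) over the edges gives the boundary count: gcd(27,7) + gcd(18,5) + gcd(7,14) + gcd(4,12) + gcd(2,14) = 1+1+7+4+2 = 15.
Pick's theorem gives I = A − B/2 + 1 = 551/2 − 15/2 + 1 = 269, so the closed region contains I + B = 269 + 15 = 284 lattice points.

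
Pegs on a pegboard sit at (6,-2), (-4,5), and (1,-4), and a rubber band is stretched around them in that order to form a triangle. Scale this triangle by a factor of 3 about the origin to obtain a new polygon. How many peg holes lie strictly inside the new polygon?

244

By the shoelace formula, twice the signed area is |(6·5 − (-4)·(-2)) + ((-4)·(-4) − 1·5) + (1·(-2) − 6·(-4))| = 55, so the area is 27.5.
The number of boundary lattice points is Σ gcd(|Δx|,|Δy|) = gcd(10,7) + gcd(5,9) + gcd(5,2) = 1+1+1 = 3.
Scaling by 3 multiplies the area by 3² = 9 (so the new area is 495/2) and multiplies the boundary lattice-point count by 3, giving 9.
By Pick's theorem, the interior count of the dilated polygon is 495/2 − 9/2 + 1 = 244.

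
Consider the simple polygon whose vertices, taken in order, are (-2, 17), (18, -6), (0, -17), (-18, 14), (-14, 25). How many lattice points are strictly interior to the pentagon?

Using the shoelace formula, 2A = |((-2)·(-6) − 18·17) + (18·(-17) − 0·(-6)) + (0·14 − (-18)·(-17)) + ((-18)·25 − (-14)·14) + ((-14)·17 − (-2)·25)| = 1348, so the area is 674.
Along each edge there are gcd(|Δx|,|Δy|)+1 lattice points, so counting each shared vertex once the boundary has gcd(20,23) + gcd(18,11) + gcd(18,31) + gcd(4,11) + gcd(12,8) = 1+1+1+1+4 = 8.
By Pick's theorem A = I + B/2 − 1, so I = 674 − 8/2 + 1 = 671.

671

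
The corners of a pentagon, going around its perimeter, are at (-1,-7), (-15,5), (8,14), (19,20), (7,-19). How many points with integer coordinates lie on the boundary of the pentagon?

The number of boundary lattice points is Σ gcd(|Δx|,|Δy|) = gcd(14,12) + gcd(23,9) + gcd(11,6) + gcd(12,39) + gcd(8,12) = 2+1+1+3+4 = 11.

11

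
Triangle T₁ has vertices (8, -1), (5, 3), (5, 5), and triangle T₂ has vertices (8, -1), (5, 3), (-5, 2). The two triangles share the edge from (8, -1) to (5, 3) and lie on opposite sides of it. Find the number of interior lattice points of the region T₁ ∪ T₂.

22

The union is the simple quadrilateral with vertices (8, -1), (5, 5), (5, 3), (-5, 2) in order.
The shoelace formula gives twice the area as |[8·5 − 5·(-1)] + [5·3 − 5·5] + [5·2 − (-5)·3] + [(-5)·(-1) − 8·2]| = 49, so the area is 49/2.
The number of boundary lattice points is Σ gcd(|Δx|,|Δy|) = gcd(3,6) + gcd(0,2) + gcd(10,1) + gcd(13,3) = 3+2+1+1 = 7.
By Pick's theorem I = A − B/2 + 1 = 49/2 − 7/2 + 1 = 22.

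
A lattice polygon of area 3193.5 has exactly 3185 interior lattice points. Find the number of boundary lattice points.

19

Pick's theorem gives A = I + B/2 − 1, so B = 2(A − I + 1) = 2(3193.5 − 3185 + 1) = 19.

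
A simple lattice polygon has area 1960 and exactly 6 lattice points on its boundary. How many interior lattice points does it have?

1958

Pick's theorem A = I + B/2 − 1 rearranges to I = A − B/2 + 1 = 1960 − 6/2 + 1 = 1958.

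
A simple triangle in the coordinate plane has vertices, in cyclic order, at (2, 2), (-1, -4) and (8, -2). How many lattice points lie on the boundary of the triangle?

6

Along each edge there are gcd(|Δx|,|Δy|)+1 lattice points, so counting each shared vertex once the boundary has gcd(3,6) + gcd(9,2) + gcd(6,4) = 3+1+2 = 6.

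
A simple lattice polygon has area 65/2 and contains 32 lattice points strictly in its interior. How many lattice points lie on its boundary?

Pick's theorem gives A = I + B/2 − 1, so B = 2(A − I + 1) = 2(65/2 − 32 + 1) = 3.

3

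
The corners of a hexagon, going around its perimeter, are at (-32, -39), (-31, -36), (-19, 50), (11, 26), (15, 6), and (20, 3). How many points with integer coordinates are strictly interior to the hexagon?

By the shoelace formula, twice the signed area is |[(-32)·(-36) − (-31)·(-39)] + [(-31)·50 − (-19)·(-36)] + [(-19)·26 − 11·50] + [11·6 − 15·26] + [15·3 − 20·6] + [20·(-39) − (-32)·3]| = 4418, so the area is 2209.
Summing gcd(|Δx|,|Δy|) over the edges gives the boundary count: gcd(1,3) + gcd(12,86) + gcd(30,24) + gcd(4,20) + gcd(5,3) + gcd(52,42) = 1+2+6+4+1+2 = 16.
By Pick's theorem A = I + B/2 − 1, so I = 2209 − 16/2 + 1 = 2202.

2202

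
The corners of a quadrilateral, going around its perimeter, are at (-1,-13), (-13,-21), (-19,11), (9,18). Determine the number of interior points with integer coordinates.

The shoelace formula gives twice the area as |[(-1)·(-21) − (-13)·(-13)] + [(-13)·11 − (-19)·(-21)] + [(-19)·18 − 9·11] + [9·(-13) − (-1)·18]| = 1230, so the area is 615.
Along each edge there are gcd(|Δx|,|Δy|)+1 lattice points, so counting each shared vertex once the boundary has gcd(12,8) + gcd(6,32) + gcd(28,7) + gcd(10,31) = 4+2+7+1 = 14.
Pick's theorem gives I = A − B/2 + 1 = 615 − 14/2 + 1 = 609.

609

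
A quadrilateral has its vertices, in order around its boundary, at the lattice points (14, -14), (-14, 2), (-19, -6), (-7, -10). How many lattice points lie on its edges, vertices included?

The number of boundary lattice points is Σ gcd(|Δx|,|Δy|) = gcd(28,16) + gcd(5,8) + gcd(12,4) + gcd(21,4) = 4+1+4+1 = 10.

10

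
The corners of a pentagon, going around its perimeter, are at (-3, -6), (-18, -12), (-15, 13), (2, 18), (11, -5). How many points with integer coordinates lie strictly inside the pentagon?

533

Using the shoelace formula, 2A = |[(-3)·(-12) − (-18)·(-6)] + [(-18)·13 − (-15)·(-12)] + [(-15)·18 − 2·13] + [2·(-5) − 11·18] + [11·(-6) − (-3)·(-5)]| = 1071, so the area is 1071/2.
Summing gcd(|Δx|,|Δy|) over the edges gives the boundary count: gcd(15,6) + gcd(3,25) + gcd(17,5) + gcd(9,23) + gcd(14,1) = 3+1+1+1+1 = 7.
By Pick's theorem A = I + B/2 − 1, so I = 1071/2 − 7/2 + 1 = 533.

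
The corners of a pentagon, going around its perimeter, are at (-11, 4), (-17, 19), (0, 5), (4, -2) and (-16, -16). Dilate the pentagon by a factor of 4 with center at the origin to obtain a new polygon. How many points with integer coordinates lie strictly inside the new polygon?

4633

Using the shoelace formula, 2A = |((-11)·19 − (-17)·4) + ((-17)·5 − 0·19) + (0·(-2) − 4·5) + (4·(-16) − (-16)·(-2)) + ((-16)·4 − (-11)·(-16))| = 582, so the area is 291.
Summing gcd(|Δx|,|Δy|) over the edges gives the boundary count: gcd(6,15) + gcd(17,14) + gcd(4,7) + gcd(20,14) + gcd(5,20) = 3+1+1+2+5 = 12.
Scaling by 4 multiplies the area by 4² = 16 (so the new area is 4656) and multiplies the boundary lattice-point count by 4, giving 48.
By Pick's theorem, the interior count of the dilated polygon is 4656 − 48/2 + 1 = 4633.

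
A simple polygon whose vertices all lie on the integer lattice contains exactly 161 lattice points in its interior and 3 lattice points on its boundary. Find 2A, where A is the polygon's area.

By Pick's theorem, A = I + B/2 − 1 = 161 + 3/2 − 1 = 323/2.
Hence 2A = 323.

323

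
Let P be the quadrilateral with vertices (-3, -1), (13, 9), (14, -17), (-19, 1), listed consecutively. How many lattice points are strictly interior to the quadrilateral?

321

The shoelace formula gives twice the area as |[(-3)·9 − 13·(-1)] + [13·(-17) − 14·9] + [14·1 − (-19)·(-17)] + [(-19)·(-1) − (-3)·1]| = 648, so the area is 324.
The number of boundary lattice points is Σ gcd(|Δx|,|Δy|) = gcd(16,10) + gcd(1,26) + gcd(33,18) + gcd(16,2) = 2+1+3+2 = 8.
By Pick's theorem A = I + B/2 − 1, so I = 324 − 8/2 + 1 = 321.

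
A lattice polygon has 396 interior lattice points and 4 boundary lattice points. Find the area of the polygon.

397

By Pick's theorem, A = I + B/2 − 1 = 396 + 4/2 − 1 = 397.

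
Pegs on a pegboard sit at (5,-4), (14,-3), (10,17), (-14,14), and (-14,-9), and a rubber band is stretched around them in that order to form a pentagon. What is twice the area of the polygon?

1110

By the shoelace formula, twice the signed area is |[5·(-3) − 14·(-4)] + [14·17 − 10·(-3)] + [10·14 − (-14)·17] + [(-14)·(-9) − (-14)·14] + [(-14)·(-4) − 5·(-9)]| = 1110, so the area is 555.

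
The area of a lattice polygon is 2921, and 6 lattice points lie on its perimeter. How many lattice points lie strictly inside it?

2919

From Pick's theorem, I = A − B/2 + 1 = 2921 − 6/2 + 1 = 2919.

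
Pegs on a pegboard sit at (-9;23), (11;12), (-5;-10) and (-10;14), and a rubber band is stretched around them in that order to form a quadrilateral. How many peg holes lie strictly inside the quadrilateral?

The shoelace formula gives twice the area as |[(-9)·12 − 11·23] + [11·(-10) − (-5)·12] + [(-5)·14 − (-10)·(-10)] + [(-10)·23 − (-9)·14]| = 685, so the area is 342.5.
The number of boundary lattice points is Σ gcd(|Δx|,|Δy|) = gcd(20,11) + gcd(16,22) + gcd(5,24) + gcd(1,9) = 1+2+1+1 = 5.
Pick's theorem gives I = A − B/2 + 1 = 342.5 − 5/2 + 1 = 341.

341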